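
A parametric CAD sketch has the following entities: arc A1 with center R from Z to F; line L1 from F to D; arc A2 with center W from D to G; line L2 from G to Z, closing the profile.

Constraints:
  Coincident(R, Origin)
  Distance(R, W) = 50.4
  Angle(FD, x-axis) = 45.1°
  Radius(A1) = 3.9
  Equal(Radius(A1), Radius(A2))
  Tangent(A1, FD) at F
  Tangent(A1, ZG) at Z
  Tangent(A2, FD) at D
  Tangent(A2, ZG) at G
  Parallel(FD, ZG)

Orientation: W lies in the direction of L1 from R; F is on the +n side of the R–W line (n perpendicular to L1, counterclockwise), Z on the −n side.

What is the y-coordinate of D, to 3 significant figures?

38.5

The slot axis is L1's direction at 45.1°, so u = (cos 45.1°, sin 45.1°) = (0.706, 0.708) and n = (−sin 45.1°, cos 45.1°) = (-0.708, 0.706). R is at the origin and W lies 50.4 along u from R, so W = 50.4·u = (35.6, 35.7). Tangency of A1 to both parallel lines with radius 3.9 puts F and Z at R ± 3.9·n: F = (-2.76, 2.75), Z = (2.76, -2.75). Equal radii place D and G the same way about W: D = W + 3.9·n = (32.8, 38.5), G = W − 3.9·n = (38.3, 32.9). So D.y = 38.5.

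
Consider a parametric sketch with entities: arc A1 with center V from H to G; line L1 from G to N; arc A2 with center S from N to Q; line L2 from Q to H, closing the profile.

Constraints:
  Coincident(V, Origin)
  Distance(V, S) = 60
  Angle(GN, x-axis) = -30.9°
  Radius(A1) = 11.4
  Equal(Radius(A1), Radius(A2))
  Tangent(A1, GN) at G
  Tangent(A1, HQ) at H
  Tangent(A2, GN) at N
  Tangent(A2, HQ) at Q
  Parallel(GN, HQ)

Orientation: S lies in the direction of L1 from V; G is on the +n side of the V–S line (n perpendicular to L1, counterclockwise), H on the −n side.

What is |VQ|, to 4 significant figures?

61.07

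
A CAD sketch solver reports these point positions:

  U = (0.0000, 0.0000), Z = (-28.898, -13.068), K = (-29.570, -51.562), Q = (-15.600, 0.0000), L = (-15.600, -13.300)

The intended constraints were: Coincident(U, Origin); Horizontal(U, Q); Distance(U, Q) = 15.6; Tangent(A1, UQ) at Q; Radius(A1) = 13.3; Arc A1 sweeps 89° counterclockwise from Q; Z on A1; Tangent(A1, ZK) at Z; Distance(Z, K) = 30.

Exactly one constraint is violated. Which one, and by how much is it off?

Distance(Z, K) = 30 — off by 8.50.

U = (0.00, 0.00) ✓; U.y = 0.00, Q.y = 0.00 ✓; |UQ| = 15.60 ✓; ∠(LQ, QU) = 90.00° ✓; |LQ| = 13.30 ✓; bearing(L→Z) − bearing(L→Q) = 89.00° ✓; |LZ| = 13.30 ✓; ∠(LZ, ZK) = 90.00° ✓; |ZK| = 38.50 ✗.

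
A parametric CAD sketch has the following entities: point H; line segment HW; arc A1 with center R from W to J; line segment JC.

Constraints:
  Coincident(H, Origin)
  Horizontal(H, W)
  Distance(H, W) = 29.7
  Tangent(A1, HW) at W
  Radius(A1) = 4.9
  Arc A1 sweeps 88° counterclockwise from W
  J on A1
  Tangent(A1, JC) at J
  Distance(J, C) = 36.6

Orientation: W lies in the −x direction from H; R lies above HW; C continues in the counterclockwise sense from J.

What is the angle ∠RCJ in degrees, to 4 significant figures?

7.625°

H is at the origin; HW is horizontal with |HW| = 29.7 and W on the −x side, so W = (-29.70, 0.000). Tangency of A1 to HW means the radius RW is perpendicular to HW, so R = W + (0, 4.9) = (-29.70, 4.900). On A1, W sits at bearing -90° from R; an 88° counterclockwise sweep puts J at bearing -2°, so J = R + 4.9·(cos -2°, sin -2°) = (-24.80, 4.729). Tangency of A1 to JC means the radius RJ is perpendicular to JC, so JC runs along (−sin -2°, cos -2°); with |JC| = 36.6, C = (-23.53, 41.31). Then cos ∠RCJ = CR·CJ / (|CR||CJ|), giving 7.625°.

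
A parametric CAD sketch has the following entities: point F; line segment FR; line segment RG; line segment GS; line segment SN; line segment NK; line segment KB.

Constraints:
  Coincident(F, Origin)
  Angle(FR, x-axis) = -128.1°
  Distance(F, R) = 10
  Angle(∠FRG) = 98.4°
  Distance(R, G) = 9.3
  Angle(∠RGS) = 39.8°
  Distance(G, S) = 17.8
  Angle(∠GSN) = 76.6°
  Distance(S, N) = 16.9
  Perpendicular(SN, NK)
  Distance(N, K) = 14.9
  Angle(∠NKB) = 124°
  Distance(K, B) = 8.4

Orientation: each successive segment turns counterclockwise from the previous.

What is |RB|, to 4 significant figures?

10.74

F is at the origin; FR runs at -128.1° with length 10.0, so R = (-6.170, -7.869). ∠FRG = 98.4° gives RG at -46.50° from the x-axis; with |RG| = 9.3, G = (0.2313, -14.62). ∠RGS = 39.8° gives GS at 93.70° from the x-axis; with |GS| = 17.8, S = (-0.9173, 3.148). ∠GSN = 76.6° gives SN at -162.9° from the x-axis; with |SN| = 16.9, N = (-17.07, -1.822). The perpendicularity gives NK at right angles to SN, so NK runs at -72.90°; with |NK| = 14.9, K = (-12.69, -16.06). ∠NKB = 124.0° gives KB at -16.90° from the x-axis; with |KB| = 8.4, B = (-4.652, -18.50). Then |RB| = |B − R| = 10.74.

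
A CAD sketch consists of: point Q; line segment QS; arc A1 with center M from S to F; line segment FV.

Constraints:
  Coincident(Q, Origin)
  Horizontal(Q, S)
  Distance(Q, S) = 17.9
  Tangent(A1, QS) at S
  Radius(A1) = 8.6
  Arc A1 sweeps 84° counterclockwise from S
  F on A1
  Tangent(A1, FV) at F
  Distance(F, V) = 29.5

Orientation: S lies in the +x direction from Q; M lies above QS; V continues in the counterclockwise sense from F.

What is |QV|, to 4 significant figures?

47.37

On A1, S sits at bearing -90° from M; an 84° counterclockwise sweep puts F at bearing -6°, so F = M + 8.6·(cos -6°, sin -6°) = (26.45, 7.701). Since A1 is tangent to FV there, MF ⟂ FV, so FV runs along (−sin -6°, cos -6°); with |FV| = 29.5, V = (29.54, 37.04). Then |QV| = |V − Q| = 47.37.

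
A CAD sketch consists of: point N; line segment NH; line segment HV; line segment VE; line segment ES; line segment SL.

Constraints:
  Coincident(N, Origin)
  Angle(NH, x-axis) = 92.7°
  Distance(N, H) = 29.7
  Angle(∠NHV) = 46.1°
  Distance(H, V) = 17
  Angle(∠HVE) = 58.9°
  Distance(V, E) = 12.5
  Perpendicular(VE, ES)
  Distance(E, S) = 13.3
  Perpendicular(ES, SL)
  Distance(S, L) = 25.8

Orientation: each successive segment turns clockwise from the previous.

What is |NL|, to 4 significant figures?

40.48

VE is perpendicular to ES, so ES runs at 107.7°; with |ES| = 13.3, S = (-4.560, 27.34). The perpendicularity gives SL at right angles to ES, so SL runs at 17.70°; with |SL| = 25.8, L = (20.02, 35.18). Then |NL| = |L − N| = 40.48.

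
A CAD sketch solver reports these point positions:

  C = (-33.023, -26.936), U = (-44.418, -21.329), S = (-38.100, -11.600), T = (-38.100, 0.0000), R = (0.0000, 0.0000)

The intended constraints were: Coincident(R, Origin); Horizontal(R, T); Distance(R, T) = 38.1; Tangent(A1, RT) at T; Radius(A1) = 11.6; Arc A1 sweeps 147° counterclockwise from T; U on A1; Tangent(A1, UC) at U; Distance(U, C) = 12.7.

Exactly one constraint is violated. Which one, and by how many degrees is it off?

Tangent(A1, UC) at U — off by 6.80°.

R = (0.00, 0.00) ✓; R.y = 0.00, T.y = 0.00 ✓; |RT| = 38.10 ✓; ∠(ST, TR) = 90.00° ✓; |ST| = 11.60 ✓; bearing(S→U) − bearing(S→T) = 147.0° ✓; |SU| = 11.60 ✓; ∠(SU, UC) = 83.20° ✗; |UC| = 12.70 ✓.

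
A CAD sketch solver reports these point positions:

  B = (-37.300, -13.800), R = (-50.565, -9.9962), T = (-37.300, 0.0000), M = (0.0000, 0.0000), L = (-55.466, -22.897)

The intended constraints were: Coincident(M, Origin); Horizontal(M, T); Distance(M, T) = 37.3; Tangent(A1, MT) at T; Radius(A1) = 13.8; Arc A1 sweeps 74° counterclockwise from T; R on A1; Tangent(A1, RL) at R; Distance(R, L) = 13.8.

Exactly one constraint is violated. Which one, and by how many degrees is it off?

Tangent(A1, RL) at R — off by 4.80°.

M = (0.00, 0.00) ✓; M.y = 0.00, T.y = 0.00 ✓; |MT| = 37.30 ✓; ∠(BT, TM) = 90.00° ✓; |BT| = 13.80 ✓; bearing(B→R) − bearing(B→T) = 74.00° ✓; |BR| = 13.80 ✓; ∠(BR, RL) = 94.80° ✗; |RL| = 13.80 ✓.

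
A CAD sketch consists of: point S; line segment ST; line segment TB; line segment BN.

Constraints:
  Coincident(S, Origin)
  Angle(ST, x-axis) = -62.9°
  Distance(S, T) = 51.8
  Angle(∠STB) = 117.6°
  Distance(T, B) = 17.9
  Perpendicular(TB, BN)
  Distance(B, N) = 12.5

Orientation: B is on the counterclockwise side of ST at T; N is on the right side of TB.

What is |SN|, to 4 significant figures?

71.88

∠STB = 117.6°, so TB runs at -62.9° + (180° − 117.6°) = -0.5000° from the x-axis; with |TB| = 17.9, B = T + 17.9·(cos -0.5000°, sin -0.5000°) = (41.50, -46.27). TB ⟂ BN; with |BN| = 12.5 on the right of TB, N = B + 12.5·(-0.008727, -1.000) = (41.39, -58.77). Then |SN| = |N − S| = 71.88.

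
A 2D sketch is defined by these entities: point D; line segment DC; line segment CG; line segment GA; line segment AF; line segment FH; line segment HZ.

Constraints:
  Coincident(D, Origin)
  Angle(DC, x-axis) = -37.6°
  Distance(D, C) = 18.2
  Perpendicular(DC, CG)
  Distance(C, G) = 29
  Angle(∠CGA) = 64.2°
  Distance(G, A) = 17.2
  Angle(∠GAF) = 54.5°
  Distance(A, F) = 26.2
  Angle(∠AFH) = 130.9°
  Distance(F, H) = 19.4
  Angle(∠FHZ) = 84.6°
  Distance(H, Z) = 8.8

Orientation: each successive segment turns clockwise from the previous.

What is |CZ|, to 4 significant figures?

32.17

∠AFH = 130.9° gives FH at -58.00° from the x-axis; with |FH| = 19.4, H = (25.19, -39.21). ∠FHZ = 84.6° gives HZ at -153.4° from the x-axis; with |HZ| = 8.8, Z = (17.32, -43.15). Then |CZ| = |Z − C| = 32.17.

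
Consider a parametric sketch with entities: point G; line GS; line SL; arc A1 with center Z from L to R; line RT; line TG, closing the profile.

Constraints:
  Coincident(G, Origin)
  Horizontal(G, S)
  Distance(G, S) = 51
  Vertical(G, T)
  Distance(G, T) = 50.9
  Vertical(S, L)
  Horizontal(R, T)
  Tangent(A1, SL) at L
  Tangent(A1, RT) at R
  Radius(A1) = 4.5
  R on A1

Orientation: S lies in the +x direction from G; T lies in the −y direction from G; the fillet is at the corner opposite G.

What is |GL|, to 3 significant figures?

68.9

The virtual corner opposite G is at (51.0, -50.9). A1 meets SL tangentially, so ZL is at right angles to SL and tangency of A1 to RT means the radius ZR is perpendicular to RT, with radius 4.5, so the center Z sits 4.5 in from both sides at Z = (46.5, -46.4). That places the tangent points at L = (51.0, -46.4) on SL and R = (46.5, -50.9) on RT. Then |GL| = |L − G| = 68.9.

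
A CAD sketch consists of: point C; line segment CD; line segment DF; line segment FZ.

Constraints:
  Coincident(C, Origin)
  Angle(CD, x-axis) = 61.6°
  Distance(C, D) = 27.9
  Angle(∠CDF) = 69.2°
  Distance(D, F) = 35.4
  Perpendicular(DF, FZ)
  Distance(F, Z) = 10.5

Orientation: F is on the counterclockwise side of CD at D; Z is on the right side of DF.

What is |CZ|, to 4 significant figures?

44.59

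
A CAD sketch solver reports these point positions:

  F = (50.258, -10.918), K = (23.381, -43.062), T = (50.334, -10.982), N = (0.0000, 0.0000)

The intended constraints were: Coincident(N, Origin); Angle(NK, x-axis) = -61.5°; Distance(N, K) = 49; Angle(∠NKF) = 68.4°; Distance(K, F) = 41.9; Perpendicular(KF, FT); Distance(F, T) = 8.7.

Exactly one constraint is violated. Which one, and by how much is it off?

Distance(F, T) = 8.7 — off by 8.60.

N = (0.00, 0.00) ✓; NK at -61.50° ✓; |NK| = 49.00 ✓; ∠NKF = 68.40° ✓; |KF| = 41.90 ✓; ∠(KF, FT) = 90.20° ✓; |FT| = 0.09936 ✗.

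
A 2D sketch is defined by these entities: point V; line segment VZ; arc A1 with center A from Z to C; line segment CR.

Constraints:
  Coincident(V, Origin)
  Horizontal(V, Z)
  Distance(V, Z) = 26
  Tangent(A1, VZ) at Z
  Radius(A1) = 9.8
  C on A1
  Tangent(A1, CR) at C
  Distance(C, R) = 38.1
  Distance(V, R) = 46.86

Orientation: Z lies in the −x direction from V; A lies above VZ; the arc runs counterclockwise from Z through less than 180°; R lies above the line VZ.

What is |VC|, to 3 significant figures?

18.3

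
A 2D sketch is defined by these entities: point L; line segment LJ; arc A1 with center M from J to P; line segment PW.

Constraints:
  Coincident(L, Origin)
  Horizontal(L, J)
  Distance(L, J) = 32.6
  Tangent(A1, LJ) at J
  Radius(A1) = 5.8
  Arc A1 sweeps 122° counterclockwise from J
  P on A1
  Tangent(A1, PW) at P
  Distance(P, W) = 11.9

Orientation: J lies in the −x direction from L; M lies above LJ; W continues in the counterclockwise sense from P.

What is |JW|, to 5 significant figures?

19.016

L is at the origin; L and J share the same y with |LJ| = 32.6 and J on the −x side, so J = (-32.600, 0.0000). Since A1 is tangent to LJ there, MJ ⟂ LJ, so M = J + (0, 5.8) = (-32.600, 5.8000). On A1, J sits at bearing -90° from M; a 122° counterclockwise sweep puts P at bearing 32°, so P = M + 5.8·(cos 32°, sin 32°) = (-27.681, 8.8735). Tangency of A1 to PW means the radius MP is perpendicular to PW, so PW runs along (−sin 32°, cos 32°); with |PW| = 11.9, W = (-33.987, 18.965). Then |JW| = |W − J| = 19.016.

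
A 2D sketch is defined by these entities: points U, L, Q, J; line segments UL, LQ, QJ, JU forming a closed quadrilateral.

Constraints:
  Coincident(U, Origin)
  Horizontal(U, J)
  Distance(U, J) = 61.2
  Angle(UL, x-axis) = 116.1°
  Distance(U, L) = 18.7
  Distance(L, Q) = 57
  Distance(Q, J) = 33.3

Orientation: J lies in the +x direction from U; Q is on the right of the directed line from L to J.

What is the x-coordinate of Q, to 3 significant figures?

34.9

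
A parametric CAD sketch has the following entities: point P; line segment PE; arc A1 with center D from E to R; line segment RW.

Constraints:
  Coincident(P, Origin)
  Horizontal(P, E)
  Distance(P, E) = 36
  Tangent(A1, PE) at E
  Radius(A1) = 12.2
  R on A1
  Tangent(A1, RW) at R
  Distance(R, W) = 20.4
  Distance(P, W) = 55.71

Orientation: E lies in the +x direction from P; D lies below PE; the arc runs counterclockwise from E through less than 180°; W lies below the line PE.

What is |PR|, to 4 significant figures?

35.33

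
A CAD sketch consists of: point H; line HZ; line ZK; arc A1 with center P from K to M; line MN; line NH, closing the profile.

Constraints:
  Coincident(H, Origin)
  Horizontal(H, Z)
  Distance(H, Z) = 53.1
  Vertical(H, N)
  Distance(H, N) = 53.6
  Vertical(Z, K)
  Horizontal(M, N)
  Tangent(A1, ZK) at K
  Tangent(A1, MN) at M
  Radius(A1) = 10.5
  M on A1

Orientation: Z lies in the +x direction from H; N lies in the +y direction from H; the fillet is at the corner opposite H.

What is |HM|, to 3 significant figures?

68.5

H is at the origin; H and Z share the same y with |HZ| = 53.1 and Z on the +x side, so Z = (53.1, 0.00). H and N share the same x with |HN| = 53.6 and N on the +y side, so N = (0.00, 53.6). The virtual corner opposite H is at (53.1, 53.6). Since A1 is tangent to ZK there, PK ⟂ ZK and A1 meets MN tangentially, so PM is at right angles to MN, with radius 10.5, so the center P sits 10.5 in from both sides at P = (42.6, 43.1). That places the tangent points at K = (53.1, 43.1) on ZK and M = (42.6, 53.6) on MN. Then |HM| = |M − H| = 68.5.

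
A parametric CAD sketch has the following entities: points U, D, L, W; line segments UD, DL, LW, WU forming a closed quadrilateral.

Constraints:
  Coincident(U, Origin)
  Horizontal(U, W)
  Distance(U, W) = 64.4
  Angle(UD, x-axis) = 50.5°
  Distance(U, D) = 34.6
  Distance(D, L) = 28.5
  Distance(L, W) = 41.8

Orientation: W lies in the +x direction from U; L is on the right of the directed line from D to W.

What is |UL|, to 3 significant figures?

22.7

Checks: |DL| = 28.50 ✓; |LW| = 41.80 ✓.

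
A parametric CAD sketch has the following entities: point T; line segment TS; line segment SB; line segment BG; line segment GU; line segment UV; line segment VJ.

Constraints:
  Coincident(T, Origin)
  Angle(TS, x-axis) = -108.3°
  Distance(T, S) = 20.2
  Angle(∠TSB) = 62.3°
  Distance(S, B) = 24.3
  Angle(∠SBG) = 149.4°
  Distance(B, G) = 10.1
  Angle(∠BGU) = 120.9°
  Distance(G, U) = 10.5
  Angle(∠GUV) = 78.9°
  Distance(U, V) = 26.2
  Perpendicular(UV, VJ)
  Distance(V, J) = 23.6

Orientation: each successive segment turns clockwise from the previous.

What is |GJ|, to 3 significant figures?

27.6

T is at the origin; TS runs at -108.3° with length 20.2, so S = (-6.34, -19.2). ∠TSB = 62.3° gives SB at 134° from the x-axis; with |SB| = 24.3, B = (-23.2, -1.70). ∠SBG = 149.4° gives BG at 103° from the x-axis; with |BG| = 10.1, G = (-25.6, 8.13). ∠BGU = 120.9° gives GU at 44.3° from the x-axis; with |GU| = 10.5, U = (-18.0, 15.5). ∠GUV = 78.9° gives UV at -56.8° from the x-axis; with |UV| = 26.2, V = (-3.70, -6.46). UV is perpendicular to VJ, so VJ runs at -147°; with |VJ| = 23.6, J = (-23.5, -19.4). Then |GJ| = |J − G| = 27.6.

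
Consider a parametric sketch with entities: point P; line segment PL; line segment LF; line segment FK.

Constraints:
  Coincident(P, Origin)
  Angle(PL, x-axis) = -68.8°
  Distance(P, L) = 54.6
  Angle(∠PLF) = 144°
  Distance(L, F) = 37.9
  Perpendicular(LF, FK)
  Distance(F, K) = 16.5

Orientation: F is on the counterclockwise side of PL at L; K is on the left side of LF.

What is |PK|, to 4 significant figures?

83.54

P is at the origin; PL runs at -68.8° with length 54.6, so L = 54.6·(cos -68.8°, sin -68.8°) = (19.74, -50.90). ∠PLF = 144.0°, so LF runs at -68.8° + (180° − 144.0°) = -32.80° from the x-axis; with |LF| = 37.9, F = L + 37.9·(cos -32.80°, sin -32.80°) = (51.60, -71.44). LF ⟂ FK; with |FK| = 16.5 on the left of LF, K = F + 16.5·(0.5417, 0.8406) = (60.54, -57.57). Then |PK| = |K − P| = 83.54.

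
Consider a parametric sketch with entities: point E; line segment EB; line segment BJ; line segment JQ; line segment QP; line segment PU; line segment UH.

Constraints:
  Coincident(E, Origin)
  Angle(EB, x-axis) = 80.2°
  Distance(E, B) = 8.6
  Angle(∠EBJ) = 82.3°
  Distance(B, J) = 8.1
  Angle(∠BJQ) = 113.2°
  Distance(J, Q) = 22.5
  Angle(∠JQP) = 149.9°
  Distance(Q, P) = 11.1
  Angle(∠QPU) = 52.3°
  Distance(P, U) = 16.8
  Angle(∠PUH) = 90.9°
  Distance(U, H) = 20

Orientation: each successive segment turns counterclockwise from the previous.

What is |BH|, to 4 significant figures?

18.31

E is at the origin; EB runs at 80.2° with length 8.6, so B = (1.464, 8.475). ∠EBJ = 82.3° gives BJ at 177.9° from the x-axis; with |BJ| = 8.1, J = (-6.631, 8.771). ∠BJQ = 113.2° gives JQ at -115.3° from the x-axis; with |JQ| = 22.5, Q = (-16.25, -11.57). ∠JQP = 149.9° gives QP at -85.20° from the x-axis; with |QP| = 11.1, P = (-15.32, -22.63). ∠QPU = 52.3° gives PU at 42.50° from the x-axis; with |PU| = 16.8, U = (-2.931, -11.28). ∠PUH = 90.9° gives UH at 131.6° from the x-axis; with |UH| = 20.0, H = (-16.21, 3.674). Then |BH| = |H − B| = 18.31.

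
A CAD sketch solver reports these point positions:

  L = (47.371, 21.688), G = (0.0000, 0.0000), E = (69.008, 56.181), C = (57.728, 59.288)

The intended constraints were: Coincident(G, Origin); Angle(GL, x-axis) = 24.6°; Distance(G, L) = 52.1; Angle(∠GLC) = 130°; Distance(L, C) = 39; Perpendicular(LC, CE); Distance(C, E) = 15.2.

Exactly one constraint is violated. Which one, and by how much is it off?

Distance(C, E) = 15.2 — off by 3.50.

G = (0.00, 0.00) ✓; GL at 24.60° ✓; |GL| = 52.10 ✓; ∠GLC = 130.0° ✓; |LC| = 39.00 ✓; ∠(LC, CE) = 90.00° ✓; |CE| = 11.70 ✗.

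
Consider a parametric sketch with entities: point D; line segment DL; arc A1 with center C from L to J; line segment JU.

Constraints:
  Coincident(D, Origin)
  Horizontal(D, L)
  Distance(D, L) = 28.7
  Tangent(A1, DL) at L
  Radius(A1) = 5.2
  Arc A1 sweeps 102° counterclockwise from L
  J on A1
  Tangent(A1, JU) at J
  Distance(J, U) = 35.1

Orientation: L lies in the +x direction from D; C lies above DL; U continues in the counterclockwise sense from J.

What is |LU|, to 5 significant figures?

40.674

D is at the origin; D and L share the same y with |DL| = 28.7 and L on the +x side, so L = (28.700, 0.0000). Tangency of A1 to DL means the radius CL is perpendicular to DL, so C = L + (0, 5.2) = (28.700, 5.2000). On A1, L sits at bearing -90° from C; a 102° counterclockwise sweep puts J at bearing 12°, so J = C + 5.2·(cos 12°, sin 12°) = (33.786, 6.2811). Tangency of A1 to JU means the radius CJ is perpendicular to JU, so JU runs along (−sin 12°, cos 12°); with |JU| = 35.1, U = (26.489, 40.614). Then |LU| = |U − L| = 40.674.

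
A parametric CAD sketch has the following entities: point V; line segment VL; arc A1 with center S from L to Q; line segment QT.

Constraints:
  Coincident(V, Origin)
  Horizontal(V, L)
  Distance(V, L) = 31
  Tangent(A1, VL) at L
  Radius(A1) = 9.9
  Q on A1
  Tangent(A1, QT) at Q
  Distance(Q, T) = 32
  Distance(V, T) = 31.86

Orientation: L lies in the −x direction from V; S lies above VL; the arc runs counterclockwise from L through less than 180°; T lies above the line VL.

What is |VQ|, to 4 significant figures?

23.13

V is at the origin; V and L share the same y with |VL| = 31.0 and L on the −x side, so L = (-31.00, 0.000). A1 meets VL tangentially, so SL is at right angles to VL, so S = L + (0, 9.9) = (-31.00, 9.900). Since SQ ⟂ QT (tangency), |ST| = √(9.9² + 32.0²) = 33.50 regardless of where Q sits on A1. So T lies on both circle(V, 31.86) and circle(S, 33.50); the above-VL intersection is T = (-5.324, 31.41). Q is the foot of the tangent from T: Q = (-22.68, 4.530).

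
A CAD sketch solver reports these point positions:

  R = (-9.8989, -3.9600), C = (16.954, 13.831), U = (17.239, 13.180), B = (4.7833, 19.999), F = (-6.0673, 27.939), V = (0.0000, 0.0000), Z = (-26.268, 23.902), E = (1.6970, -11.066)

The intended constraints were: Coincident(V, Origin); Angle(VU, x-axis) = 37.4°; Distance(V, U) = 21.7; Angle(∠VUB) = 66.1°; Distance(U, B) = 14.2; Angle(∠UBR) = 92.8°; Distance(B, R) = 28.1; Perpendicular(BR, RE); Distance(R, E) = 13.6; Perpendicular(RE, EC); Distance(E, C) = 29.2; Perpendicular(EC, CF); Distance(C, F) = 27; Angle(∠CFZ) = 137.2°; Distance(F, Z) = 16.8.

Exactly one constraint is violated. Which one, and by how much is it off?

Distance(F, Z) = 16.8 — off by 3.80.

V = (0.00, 0.00) ✓; VU at 37.40° ✓; |VU| = 21.70 ✓; ∠VUB = 66.10° ✓; |UB| = 14.20 ✓; ∠UBR = 92.80° ✓; |BR| = 28.10 ✓; ∠(BR, RE) = 90.00° ✓; |RE| = 13.60 ✓; ∠(RE, EC) = 90.00° ✓; |EC| = 29.20 ✓; ∠(EC, CF) = 90.00° ✓; |CF| = 27.00 ✓; ∠CFZ = 137.2° ✓; |FZ| = 20.60 ✗.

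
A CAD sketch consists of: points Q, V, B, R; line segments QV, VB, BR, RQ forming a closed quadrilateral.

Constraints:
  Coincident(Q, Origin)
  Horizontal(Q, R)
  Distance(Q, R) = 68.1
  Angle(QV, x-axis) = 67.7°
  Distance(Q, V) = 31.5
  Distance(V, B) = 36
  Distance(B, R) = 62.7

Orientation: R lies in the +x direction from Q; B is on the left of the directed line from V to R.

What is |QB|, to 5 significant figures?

66.198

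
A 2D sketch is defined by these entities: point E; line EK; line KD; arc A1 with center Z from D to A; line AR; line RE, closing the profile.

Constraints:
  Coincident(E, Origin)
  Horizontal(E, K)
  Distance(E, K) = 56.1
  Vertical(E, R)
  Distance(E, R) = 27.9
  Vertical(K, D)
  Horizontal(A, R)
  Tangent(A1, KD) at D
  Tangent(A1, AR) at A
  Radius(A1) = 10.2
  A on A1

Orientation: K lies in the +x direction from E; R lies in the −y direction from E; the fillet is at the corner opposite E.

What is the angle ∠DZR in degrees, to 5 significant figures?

167.47°

The virtual corner opposite E is at (56.100, -27.900). A1 meets KD tangentially, so ZD is at right angles to KD and the tangent condition forces ZA to be normal to AR, with radius 10.2, so the center Z sits 10.2 in from both sides at Z = (45.900, -17.700). That places the tangent points at D = (56.100, -17.700) on KD and A = (45.900, -27.900) on AR. Then cos ∠DZR = ZD·ZR / (|ZD||ZR|), giving 167.47°.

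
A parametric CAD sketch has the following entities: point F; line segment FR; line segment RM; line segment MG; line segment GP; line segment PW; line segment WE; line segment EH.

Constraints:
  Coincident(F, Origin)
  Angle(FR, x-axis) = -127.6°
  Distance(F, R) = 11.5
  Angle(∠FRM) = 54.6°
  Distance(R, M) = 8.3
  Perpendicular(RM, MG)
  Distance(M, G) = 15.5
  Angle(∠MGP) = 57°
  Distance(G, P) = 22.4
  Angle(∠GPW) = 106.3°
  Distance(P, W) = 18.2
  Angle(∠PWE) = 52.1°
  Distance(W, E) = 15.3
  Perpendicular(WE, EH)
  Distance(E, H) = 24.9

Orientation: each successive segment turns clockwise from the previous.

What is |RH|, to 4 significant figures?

21.01

∠PWE = 52.1° gives WE at 52.40° from the x-axis; with |WE| = 15.3, E = (-9.659, -6.148). WE is perpendicular to EH, so EH runs at -37.60°; with |EH| = 24.9, H = (10.07, -21.34). Then |RH| = |H − R| = 21.01.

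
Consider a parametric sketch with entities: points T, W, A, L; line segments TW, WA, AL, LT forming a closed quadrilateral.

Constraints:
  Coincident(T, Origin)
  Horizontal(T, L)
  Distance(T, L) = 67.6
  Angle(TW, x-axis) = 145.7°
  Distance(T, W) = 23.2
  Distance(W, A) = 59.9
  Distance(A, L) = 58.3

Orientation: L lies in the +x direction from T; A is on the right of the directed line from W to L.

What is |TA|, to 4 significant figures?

38.08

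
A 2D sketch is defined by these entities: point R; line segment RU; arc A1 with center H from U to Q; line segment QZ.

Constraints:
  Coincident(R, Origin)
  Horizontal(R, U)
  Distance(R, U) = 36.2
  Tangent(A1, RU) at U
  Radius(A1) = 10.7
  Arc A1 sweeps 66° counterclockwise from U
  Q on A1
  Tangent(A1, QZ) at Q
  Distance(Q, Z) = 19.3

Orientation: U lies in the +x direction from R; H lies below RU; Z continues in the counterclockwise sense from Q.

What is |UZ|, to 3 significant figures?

29.8

R is at the origin; RU is horizontal with |RU| = 36.2 and U on the +x side, so U = (36.2, 0.00). Tangency of A1 to RU means the radius HU is perpendicular to RU, so H = U + (0, -10.7) = (36.2, -10.7). On A1, U sits at bearing 90° from H; a 66° counterclockwise sweep puts Q at bearing 156°, so Q = H + 10.7·(cos 156°, sin 156°) = (26.4, -6.35). A1 meets QZ tangentially, so HQ is at right angles to QZ, so QZ runs along (−sin 156°, cos 156°); with |QZ| = 19.3, Z = (18.6, -24.0). Then |UZ| = |Z − U| = 29.8.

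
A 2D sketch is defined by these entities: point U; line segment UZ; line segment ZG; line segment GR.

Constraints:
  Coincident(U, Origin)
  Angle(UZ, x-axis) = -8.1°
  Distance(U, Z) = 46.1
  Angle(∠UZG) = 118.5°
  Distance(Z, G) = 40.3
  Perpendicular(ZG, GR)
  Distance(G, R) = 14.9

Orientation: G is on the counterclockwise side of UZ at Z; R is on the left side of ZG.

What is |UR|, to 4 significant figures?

67.36

U is at the origin; UZ runs at -8.1° with length 46.1, so Z = 46.1·(cos -8.1°, sin -8.1°) = (45.64, -6.496). ∠UZG = 118.5°, so ZG runs at -8.1° + (180° − 118.5°) = 53.40° from the x-axis; with |ZG| = 40.3, G = Z + 40.3·(cos 53.40°, sin 53.40°) = (69.67, 25.86). The perpendicularity gives GR at right angles to ZG; with |GR| = 14.9 on the left of ZG, R = G + 14.9·(-0.8028, 0.5962) = (57.71, 34.74). Then |UR| = |R − U| = 67.36.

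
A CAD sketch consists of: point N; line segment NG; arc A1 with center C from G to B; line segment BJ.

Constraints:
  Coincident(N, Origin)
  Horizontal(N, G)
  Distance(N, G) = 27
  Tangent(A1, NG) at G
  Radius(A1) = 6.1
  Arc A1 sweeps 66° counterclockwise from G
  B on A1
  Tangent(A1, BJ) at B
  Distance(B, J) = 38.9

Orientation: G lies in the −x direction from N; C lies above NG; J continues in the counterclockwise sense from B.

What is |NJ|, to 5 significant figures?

39.555

N is at the origin; NG is horizontal with |NG| = 27.0 and G on the −x side, so G = (-27.000, 0.0000). The tangent condition forces CG to be normal to NG, so C = G + (0, 6.1) = (-27.000, 6.1000). On A1, G sits at bearing -90° from C; a 66° counterclockwise sweep puts B at bearing -24°, so B = C + 6.1·(cos -24°, sin -24°) = (-21.427, 3.6189). Since A1 is tangent to BJ there, CB ⟂ BJ, so BJ runs along (−sin -24°, cos -24°); with |BJ| = 38.9, J = (-5.6053, 39.156). Then |NJ| = |J − N| = 39.555.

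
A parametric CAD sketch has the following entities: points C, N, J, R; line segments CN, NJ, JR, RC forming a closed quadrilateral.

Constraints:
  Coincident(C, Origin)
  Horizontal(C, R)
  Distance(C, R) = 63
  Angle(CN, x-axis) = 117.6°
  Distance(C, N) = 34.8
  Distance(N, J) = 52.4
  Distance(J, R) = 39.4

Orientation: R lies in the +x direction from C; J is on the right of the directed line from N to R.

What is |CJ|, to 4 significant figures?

23.94

C is at the origin; C and R share the same y with |CR| = 63.0 and R in +x, so R = (63.0, 0). CN runs at 117.6° with |CN| = 34.8, so N = (-16.12, 30.84). J is determined by |NJ| = 52.4 and |JR| = 39.4 together: it lies at the intersection of circle(N, 52.4) and circle(R, 39.4). With |NR| = 84.92, the foot of the radical line on NR is 49.49 from N and the perpendicular offset is √(52.4² − 49.49²) = 17.23. Taking the right-of-NR solution: J = (23.73, -3.184).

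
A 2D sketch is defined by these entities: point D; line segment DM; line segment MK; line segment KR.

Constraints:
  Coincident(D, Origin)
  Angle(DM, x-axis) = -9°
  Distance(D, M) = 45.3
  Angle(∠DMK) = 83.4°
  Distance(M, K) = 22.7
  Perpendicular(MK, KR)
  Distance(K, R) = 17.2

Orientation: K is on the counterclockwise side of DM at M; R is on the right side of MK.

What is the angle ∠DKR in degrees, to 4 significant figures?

158.8°

∠DMK = 83.4°, so MK runs at -9.0° + (180° − 83.4°) = 87.60° from the x-axis; with |MK| = 22.7, K = M + 22.7·(cos 87.60°, sin 87.60°) = (45.69, 15.59). MK ⟂ KR; with |KR| = 17.2 on the right of MK, R = K + 17.2·(0.9991, -0.04188) = (62.88, 14.87). Then cos ∠DKR = KD·KR / (|KD||KR|), giving 158.8°.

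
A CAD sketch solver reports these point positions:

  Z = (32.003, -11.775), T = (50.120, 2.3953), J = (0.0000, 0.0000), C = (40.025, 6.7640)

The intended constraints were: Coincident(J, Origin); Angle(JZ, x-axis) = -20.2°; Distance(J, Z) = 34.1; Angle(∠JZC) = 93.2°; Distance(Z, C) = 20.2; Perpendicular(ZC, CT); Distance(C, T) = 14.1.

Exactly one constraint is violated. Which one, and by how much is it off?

Distance(C, T) = 14.1 — off by 3.10.

J = (0.00, 0.00) ✓; JZ at -20.20° ✓; |JZ| = 34.10 ✓; ∠JZC = 93.20° ✓; |ZC| = 20.20 ✓; ∠(ZC, CT) = 90.00° ✓; |CT| = 11.00 ✗.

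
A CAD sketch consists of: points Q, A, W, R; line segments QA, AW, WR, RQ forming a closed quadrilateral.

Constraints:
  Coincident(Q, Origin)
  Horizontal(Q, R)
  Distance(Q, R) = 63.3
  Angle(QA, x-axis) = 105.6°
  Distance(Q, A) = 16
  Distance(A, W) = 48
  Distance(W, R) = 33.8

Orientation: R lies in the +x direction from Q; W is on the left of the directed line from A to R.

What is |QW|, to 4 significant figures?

50.02

Q is at the origin; QR is horizontal with |QR| = 63.3 and R in +x, so R = (63.3, 0). QA runs at 105.6° with |QA| = 16.0, so A = (-4.303, 15.41). W is determined by |AW| = 48.0 and |WR| = 33.8 together: it lies at the intersection of circle(A, 48.0) and circle(R, 33.8). With |AR| = 69.34, the foot of the radical line on AR is 43.04 from A and the perpendicular offset is √(48.0² − 43.04²) = 21.24. Taking the left-of-AR solution: W = (42.39, 26.55).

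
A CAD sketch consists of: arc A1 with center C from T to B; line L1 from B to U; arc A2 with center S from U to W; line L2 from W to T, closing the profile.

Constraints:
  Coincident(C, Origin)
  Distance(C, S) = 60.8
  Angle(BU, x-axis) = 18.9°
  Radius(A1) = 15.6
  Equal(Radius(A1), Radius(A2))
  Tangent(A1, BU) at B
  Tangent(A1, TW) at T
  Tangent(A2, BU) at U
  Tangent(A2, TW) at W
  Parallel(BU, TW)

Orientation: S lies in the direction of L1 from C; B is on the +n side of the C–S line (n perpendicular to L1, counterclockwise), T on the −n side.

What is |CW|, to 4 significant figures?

62.77

The slot axis is L1's direction at 18.9°, so u = (cos 18.9°, sin 18.9°) = (0.9461, 0.3239) and n = (−sin 18.9°, cos 18.9°) = (-0.3239, 0.9461). C is at the origin and S lies 60.8 along u from C, so S = 60.8·u = (57.52, 19.69). Tangency of A1 to both parallel lines with radius 15.6 puts B and T at C ± 15.6·n: B = (-5.053, 14.76), T = (5.053, -14.76). Equal radii place U and W the same way about S: U = S + 15.6·n = (52.47, 34.45), W = S − 15.6·n = (62.58, 4.935). Then |CW| = |W − C| = 62.77.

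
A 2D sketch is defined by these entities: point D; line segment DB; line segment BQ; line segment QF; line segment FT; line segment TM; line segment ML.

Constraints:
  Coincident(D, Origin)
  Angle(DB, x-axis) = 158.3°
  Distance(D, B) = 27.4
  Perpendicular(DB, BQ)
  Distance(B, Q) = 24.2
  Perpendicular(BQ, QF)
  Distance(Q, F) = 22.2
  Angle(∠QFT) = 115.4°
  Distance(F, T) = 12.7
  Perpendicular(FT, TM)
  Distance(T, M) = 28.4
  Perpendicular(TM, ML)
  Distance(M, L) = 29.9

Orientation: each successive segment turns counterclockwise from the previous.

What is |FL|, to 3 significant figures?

33.2

D is at the origin; DB runs at 158.3° with length 27.4, so B = (-25.5, 10.1). DB ⟂ BQ, so BQ runs at -112°; with |BQ| = 24.2, Q = (-34.4, -12.4). The perpendicularity gives QF at right angles to BQ, so QF runs at -21.7°; with |QF| = 22.2, F = (-13.8, -20.6). ∠QFT = 115.4° gives FT at 42.9° from the x-axis; with |FT| = 12.7, T = (-4.48, -11.9). The perpendicularity gives TM at right angles to FT, so TM runs at 133°; with |TM| = 28.4, M = (-23.8, 8.89). The perpendicularity gives ML at right angles to TM, so ML runs at -137°; with |ML| = 29.9, L = (-45.7, -11.5). Then |FL| = |L − F| = 33.2.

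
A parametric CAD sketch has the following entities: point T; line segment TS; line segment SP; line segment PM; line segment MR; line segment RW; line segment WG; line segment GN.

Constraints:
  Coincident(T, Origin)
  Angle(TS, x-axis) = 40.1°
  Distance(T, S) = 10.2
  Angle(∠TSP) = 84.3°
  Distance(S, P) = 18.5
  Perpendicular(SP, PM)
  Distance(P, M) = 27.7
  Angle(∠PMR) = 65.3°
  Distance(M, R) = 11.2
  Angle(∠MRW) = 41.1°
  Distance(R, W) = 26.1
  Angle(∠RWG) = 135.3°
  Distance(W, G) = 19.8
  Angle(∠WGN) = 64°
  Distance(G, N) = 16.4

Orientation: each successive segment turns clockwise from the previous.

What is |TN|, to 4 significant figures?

43.91

∠RWG = 135.3° gives WG at -83.90° from the x-axis; with |WG| = 19.8, G = (15.84, -49.49). ∠WGN = 64.0° gives GN at 160.1° from the x-axis; with |GN| = 16.4, N = (0.4207, -43.91). Then |TN| = |N − T| = 43.91.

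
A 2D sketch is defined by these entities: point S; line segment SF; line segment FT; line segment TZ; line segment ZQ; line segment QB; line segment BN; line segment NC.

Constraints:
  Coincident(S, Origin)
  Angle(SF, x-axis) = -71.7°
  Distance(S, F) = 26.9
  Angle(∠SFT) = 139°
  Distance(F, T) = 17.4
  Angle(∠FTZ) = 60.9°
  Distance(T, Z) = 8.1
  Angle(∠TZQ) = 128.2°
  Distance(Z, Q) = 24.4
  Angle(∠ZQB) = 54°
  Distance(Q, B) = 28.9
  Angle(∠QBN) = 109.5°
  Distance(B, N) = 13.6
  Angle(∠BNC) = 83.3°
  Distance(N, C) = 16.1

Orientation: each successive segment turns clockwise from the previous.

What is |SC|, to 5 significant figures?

35.671

S is at the origin; SF runs at -71.7° with length 26.9, so F = (8.4464, -25.540). ∠SFT = 139.0° gives FT at -112.70° from the x-axis; with |FT| = 17.4, T = (1.7316, -41.592). ∠FTZ = 60.9° gives TZ at 128.20° from the x-axis; with |TZ| = 8.1, Z = (-3.2775, -35.226). ∠TZQ = 128.2° gives ZQ at 76.400° from the x-axis; with |ZQ| = 24.4, Q = (2.4600, -11.510). ∠ZQB = 54.0° gives QB at -49.600° from the x-axis; with |QB| = 28.9, B = (21.191, -33.519). ∠QBN = 109.5° gives BN at -120.10° from the x-axis; with |BN| = 13.6, N = (14.370, -45.285). ∠BNC = 83.3° gives NC at 143.20° from the x-axis; with |NC| = 16.1, C = (1.4783, -35.641). Then |SC| = |C − S| = 35.671.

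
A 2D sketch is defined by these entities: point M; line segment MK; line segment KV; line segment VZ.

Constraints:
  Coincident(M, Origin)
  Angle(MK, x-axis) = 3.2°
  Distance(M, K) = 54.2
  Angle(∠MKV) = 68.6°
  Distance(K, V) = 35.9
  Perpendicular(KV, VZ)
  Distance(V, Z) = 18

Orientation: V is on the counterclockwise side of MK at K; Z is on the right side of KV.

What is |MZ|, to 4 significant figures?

70.34

M is at the origin; MK runs at 3.2° with length 54.2, so K = 54.2·(cos 3.2°, sin 3.2°) = (54.12, 3.026). ∠MKV = 68.6°, so KV runs at 3.2° + (180° − 68.6°) = 114.6° from the x-axis; with |KV| = 35.9, V = K + 35.9·(cos 114.6°, sin 114.6°) = (39.17, 35.67). KV is perpendicular to VZ; with |VZ| = 18.0 on the right of KV, Z = V + 18.0·(0.9092, 0.4163) = (55.54, 43.16). Then |MZ| = |Z − M| = 70.34.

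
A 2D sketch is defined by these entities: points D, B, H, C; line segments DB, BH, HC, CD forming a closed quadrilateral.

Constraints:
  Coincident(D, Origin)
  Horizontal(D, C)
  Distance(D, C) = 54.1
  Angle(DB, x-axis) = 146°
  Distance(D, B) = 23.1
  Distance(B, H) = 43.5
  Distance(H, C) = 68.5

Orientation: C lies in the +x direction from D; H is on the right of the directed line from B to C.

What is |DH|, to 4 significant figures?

30.16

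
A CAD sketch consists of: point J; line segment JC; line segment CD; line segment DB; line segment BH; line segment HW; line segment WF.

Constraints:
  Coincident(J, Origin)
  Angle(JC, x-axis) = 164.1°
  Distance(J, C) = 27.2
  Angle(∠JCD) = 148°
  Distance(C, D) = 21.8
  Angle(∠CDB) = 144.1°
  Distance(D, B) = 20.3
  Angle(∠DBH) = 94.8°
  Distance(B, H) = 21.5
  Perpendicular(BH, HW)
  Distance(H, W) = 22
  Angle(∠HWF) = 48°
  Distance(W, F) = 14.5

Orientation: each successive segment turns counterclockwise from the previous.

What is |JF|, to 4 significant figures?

45.24

J is at the origin; JC runs at 164.1° with length 27.2, so C = (-26.16, 7.452). ∠JCD = 148.0° gives CD at -163.9° from the x-axis; with |CD| = 21.8, D = (-47.10, 1.406). ∠CDB = 144.1° gives DB at -128.0° from the x-axis; with |DB| = 20.3, B = (-59.60, -14.59). ∠DBH = 94.8° gives BH at -42.80° from the x-axis; with |BH| = 21.5, H = (-43.83, -29.20). BH ⟂ HW, so HW runs at 47.20°; with |HW| = 22.0, W = (-28.88, -13.06). ∠HWF = 48.0° gives WF at 179.2° from the x-axis; with |WF| = 14.5, F = (-43.38, -12.85). Then |JF| = |F − J| = 45.24.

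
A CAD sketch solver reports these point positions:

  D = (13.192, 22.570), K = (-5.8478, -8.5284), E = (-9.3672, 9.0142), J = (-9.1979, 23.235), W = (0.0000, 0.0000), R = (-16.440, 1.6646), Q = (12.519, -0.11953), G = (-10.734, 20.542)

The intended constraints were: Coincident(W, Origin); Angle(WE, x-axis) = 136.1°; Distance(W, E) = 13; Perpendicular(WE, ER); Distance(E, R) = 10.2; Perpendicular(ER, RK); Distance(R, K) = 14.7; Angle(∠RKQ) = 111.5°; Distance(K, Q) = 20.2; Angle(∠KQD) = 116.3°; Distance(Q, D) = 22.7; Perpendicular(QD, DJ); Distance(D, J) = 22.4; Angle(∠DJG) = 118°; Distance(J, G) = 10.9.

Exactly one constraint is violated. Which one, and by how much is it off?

Distance(J, G) = 10.9 — off by 7.80.

W = (0.00, 0.00) ✓; WE at 136.1° ✓; |WE| = 13.00 ✓; ∠(WE, ER) = 90.00° ✓; |ER| = 10.20 ✓; ∠(ER, RK) = 90.00° ✓; |RK| = 14.70 ✓; ∠RKQ = 111.5° ✓; |KQ| = 20.20 ✓; ∠KQD = 116.3° ✓; |QD| = 22.70 ✓; ∠(QD, DJ) = 90.00° ✓; |DJ| = 22.40 ✓; ∠DJG = 118.0° ✓; |JG| = 3.100 ✗.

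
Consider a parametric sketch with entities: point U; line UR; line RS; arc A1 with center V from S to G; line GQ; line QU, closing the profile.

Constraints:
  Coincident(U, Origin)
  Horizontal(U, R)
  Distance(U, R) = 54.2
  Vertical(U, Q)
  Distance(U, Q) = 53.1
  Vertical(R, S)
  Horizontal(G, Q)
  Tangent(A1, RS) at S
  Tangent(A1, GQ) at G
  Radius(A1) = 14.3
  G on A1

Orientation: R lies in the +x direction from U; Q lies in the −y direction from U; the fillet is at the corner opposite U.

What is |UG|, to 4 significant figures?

66.42

U is at the origin; U and R share the same y with |UR| = 54.2 and R on the +x side, so R = (54.20, 0.000). U and Q share the same x with |UQ| = 53.1 and Q on the −y side, so Q = (0.000, -53.10). The virtual corner opposite U is at (54.20, -53.10). A1 meets RS tangentially, so VS is at right angles to RS and tangency of A1 to GQ means the radius VG is perpendicular to GQ, with radius 14.3, so the center V sits 14.3 in from both sides at V = (39.90, -38.80). That places the tangent points at S = (54.20, -38.80) on RS and G = (39.90, -53.10) on GQ. Then |UG| = |G − U| = 66.42.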